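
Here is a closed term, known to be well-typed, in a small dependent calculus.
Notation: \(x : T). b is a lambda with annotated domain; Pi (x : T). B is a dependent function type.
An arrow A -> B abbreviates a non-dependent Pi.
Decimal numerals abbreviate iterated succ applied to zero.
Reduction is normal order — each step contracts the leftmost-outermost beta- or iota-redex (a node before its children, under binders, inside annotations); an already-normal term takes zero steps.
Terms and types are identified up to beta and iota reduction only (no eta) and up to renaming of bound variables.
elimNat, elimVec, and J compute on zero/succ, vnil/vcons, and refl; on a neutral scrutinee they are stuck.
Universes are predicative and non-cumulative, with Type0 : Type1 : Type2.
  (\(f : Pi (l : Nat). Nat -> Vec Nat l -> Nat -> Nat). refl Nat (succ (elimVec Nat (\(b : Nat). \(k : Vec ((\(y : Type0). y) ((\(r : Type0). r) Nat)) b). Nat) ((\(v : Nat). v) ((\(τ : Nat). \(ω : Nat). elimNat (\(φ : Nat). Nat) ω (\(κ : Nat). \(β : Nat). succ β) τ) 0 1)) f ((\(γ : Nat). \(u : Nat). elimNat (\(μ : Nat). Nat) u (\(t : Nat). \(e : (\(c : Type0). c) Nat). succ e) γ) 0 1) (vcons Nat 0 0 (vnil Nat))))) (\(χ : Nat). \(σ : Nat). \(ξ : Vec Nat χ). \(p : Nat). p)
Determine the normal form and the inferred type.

normal form:
  refl Nat 2
type:
  Eq Nat 2 2
observation: reduction starts at a beta-redex, and 11 normal-order steps reach the normal form.


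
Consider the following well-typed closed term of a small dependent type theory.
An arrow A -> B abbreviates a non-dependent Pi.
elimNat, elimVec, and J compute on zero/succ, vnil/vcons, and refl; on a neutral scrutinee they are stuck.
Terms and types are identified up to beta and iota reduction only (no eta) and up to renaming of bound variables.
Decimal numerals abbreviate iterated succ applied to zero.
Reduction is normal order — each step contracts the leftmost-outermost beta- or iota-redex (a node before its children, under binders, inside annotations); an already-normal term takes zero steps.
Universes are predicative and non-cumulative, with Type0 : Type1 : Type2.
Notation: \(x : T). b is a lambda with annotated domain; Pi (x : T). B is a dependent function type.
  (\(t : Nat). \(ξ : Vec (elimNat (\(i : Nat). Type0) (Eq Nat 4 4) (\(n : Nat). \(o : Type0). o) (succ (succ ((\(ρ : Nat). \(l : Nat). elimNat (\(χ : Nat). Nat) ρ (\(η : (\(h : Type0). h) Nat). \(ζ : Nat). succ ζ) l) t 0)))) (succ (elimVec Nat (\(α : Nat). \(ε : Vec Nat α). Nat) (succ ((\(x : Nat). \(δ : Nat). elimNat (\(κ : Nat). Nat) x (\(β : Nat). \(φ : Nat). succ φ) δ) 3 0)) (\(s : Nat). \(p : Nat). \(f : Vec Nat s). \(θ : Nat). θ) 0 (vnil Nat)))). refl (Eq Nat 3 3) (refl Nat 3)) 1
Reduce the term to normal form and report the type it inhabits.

resulting normal form:
  \(t : Vec (Eq Nat 4 4) 5). refl (Eq Nat 3 3) (refl Nat 3)
the term's type:
  Vec (Eq Nat 4 4) 5 -> Eq (Eq Nat 3 3) (refl Nat 3) (refl Nat 3)


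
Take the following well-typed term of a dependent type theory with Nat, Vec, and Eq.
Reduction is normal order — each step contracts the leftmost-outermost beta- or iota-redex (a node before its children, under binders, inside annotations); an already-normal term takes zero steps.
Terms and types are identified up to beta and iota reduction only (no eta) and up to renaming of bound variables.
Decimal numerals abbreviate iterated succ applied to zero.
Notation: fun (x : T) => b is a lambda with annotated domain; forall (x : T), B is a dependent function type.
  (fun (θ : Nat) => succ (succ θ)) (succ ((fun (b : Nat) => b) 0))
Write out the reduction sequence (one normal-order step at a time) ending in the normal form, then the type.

normal-order reduction:
  (fun (θ : Nat) => succ (succ θ)) (succ ((fun (b : Nat) => b) 0))
  ~> succ (succ (succ ((fun (θ : Nat) => θ) 0)))
  ~> 3
inferred type:
  Nat


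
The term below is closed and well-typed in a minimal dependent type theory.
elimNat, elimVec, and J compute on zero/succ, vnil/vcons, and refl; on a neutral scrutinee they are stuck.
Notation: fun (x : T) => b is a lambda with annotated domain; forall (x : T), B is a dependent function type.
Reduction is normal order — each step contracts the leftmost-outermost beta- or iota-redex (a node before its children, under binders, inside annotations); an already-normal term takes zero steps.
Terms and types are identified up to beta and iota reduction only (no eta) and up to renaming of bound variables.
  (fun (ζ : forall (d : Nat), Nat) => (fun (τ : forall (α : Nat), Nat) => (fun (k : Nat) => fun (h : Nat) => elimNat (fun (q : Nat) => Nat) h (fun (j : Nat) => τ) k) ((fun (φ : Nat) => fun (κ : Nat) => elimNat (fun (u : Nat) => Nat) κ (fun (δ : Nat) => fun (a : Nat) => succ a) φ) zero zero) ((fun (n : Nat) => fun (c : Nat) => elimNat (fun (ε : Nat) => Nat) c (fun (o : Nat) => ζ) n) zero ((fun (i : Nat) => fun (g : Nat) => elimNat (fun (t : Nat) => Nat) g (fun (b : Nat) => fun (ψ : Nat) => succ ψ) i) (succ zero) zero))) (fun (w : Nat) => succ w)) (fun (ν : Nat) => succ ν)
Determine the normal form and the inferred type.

reduced normal form:
  succ zero
type:
  Nat
observation: contracting a beta-redex first, the term normalizes in 17 steps.


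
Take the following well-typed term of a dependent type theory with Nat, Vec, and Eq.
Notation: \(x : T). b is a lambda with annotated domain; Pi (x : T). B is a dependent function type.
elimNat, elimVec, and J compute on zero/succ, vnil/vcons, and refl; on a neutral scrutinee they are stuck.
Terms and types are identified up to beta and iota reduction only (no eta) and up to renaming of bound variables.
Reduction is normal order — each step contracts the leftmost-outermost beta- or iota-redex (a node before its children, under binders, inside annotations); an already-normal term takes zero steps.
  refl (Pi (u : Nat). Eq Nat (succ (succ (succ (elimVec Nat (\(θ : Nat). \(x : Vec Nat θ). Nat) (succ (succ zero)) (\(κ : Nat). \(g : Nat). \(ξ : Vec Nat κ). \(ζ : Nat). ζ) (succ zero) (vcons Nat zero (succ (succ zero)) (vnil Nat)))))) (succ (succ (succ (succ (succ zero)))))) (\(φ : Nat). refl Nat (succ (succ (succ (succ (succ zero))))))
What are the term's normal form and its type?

normal form:
  refl (Pi (u : Nat). Eq Nat (succ (succ (succ (succ (succ zero))))) (succ (succ (succ (succ (succ zero)))))) (\(θ : Nat). refl Nat (succ (succ (succ (succ (succ zero))))))
the term's type:
  Eq (Pi (u : Nat). Eq Nat (succ (succ (succ (succ (succ zero))))) (succ (succ (succ (succ (succ zero)))))) (\(θ : Nat). refl Nat (succ (succ (succ (succ (succ zero)))))) (\(x : Nat). refl Nat (succ (succ (succ (succ (succ zero))))))


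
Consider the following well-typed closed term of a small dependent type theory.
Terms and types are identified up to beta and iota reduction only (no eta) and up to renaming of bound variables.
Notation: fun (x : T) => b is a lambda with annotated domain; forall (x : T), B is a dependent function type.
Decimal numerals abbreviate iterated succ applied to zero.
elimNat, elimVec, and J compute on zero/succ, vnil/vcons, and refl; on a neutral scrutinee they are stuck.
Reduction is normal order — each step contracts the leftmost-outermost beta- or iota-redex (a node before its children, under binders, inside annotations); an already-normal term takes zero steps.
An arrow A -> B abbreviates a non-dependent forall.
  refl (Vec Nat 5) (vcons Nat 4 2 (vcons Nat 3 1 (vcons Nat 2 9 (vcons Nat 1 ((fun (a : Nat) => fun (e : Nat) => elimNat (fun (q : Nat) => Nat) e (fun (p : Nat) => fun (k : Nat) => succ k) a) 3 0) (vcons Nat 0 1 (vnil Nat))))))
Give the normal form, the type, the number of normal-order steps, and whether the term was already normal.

resulting normal form:
  refl (Vec Nat 5) (vcons Nat 4 2 (vcons Nat 3 1 (vcons Nat 2 9 (vcons Nat 1 3 (vcons Nat 0 1 (vnil Nat))))))
type:
  Eq (Vec Nat 5) (vcons Nat 4 2 (vcons Nat 3 1 (vcons Nat 2 9 (vcons Nat 1 3 (vcons Nat 0 1 (vnil Nat)))))) (vcons Nat 4 2 (vcons Nat 3 1 (vcons Nat 2 9 (vcons Nat 1 3 (vcons Nat 0 1 (vnil Nat))))))
steps to reach normal form (normal order): 12
already normal: no
first redex: a beta-redex


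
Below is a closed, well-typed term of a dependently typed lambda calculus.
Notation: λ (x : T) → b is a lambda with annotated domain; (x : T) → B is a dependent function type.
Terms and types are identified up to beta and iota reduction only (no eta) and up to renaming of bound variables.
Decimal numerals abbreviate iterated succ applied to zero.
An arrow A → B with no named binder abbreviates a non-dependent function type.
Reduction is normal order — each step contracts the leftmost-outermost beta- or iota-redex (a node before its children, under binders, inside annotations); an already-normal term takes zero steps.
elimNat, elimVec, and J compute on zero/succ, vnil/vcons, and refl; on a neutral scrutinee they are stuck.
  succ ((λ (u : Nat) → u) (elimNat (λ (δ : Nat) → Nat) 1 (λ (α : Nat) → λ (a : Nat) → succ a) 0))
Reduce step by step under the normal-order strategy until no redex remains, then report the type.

normal-order reduction:
  succ ((λ (u : Nat) → u) (elimNat (λ (δ : Nat) → Nat) 1 (λ (α : Nat) → λ (a : Nat) → succ a) 0))
  ~> succ (elimNat (λ (u : Nat) → Nat) 1 (λ (δ : Nat) → λ (α : Nat) → succ α) 0)
  ~> 2
the term's type:
  Nat


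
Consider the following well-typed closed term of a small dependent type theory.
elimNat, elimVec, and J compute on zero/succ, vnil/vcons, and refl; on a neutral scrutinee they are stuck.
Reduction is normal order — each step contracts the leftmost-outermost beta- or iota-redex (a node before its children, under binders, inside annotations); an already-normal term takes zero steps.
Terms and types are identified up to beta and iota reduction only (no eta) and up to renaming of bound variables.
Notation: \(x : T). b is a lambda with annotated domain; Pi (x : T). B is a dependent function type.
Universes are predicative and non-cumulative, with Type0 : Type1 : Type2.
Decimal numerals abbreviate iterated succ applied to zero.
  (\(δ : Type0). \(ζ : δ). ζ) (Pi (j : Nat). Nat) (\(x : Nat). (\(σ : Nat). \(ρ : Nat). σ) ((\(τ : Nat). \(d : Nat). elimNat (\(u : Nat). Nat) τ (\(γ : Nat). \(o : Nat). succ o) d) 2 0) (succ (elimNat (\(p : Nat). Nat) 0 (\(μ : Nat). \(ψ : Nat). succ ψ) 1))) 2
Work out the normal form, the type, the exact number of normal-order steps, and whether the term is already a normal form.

resulting normal form:
  2
type:
  Nat
normal-order step count: 8
term was already normal: no
first contracted redex: a beta-redex


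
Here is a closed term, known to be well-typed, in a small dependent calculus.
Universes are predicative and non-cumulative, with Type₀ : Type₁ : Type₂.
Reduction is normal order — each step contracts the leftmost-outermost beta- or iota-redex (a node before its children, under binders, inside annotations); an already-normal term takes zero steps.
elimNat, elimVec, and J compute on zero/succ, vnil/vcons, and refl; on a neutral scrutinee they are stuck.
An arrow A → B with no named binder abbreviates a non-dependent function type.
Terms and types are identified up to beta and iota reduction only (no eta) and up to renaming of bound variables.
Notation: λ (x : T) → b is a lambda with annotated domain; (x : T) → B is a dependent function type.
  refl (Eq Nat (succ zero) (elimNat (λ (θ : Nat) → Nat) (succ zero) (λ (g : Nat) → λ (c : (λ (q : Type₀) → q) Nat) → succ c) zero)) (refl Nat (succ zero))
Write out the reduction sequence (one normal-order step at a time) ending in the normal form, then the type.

reduction (normal order):
  refl (Eq Nat (succ zero) (elimNat (λ (θ : Nat) → Nat) (succ zero) (λ (g : Nat) → λ (c : (λ (q : Type₀) → q) Nat) → succ c) zero)) (refl Nat (succ zero))
  ~> refl (Eq Nat (succ zero) (succ zero)) (refl Nat (succ zero))
the term's type:
  Eq (Eq Nat (succ zero) (succ zero)) (refl Nat (succ zero)) (refl Nat (succ zero))


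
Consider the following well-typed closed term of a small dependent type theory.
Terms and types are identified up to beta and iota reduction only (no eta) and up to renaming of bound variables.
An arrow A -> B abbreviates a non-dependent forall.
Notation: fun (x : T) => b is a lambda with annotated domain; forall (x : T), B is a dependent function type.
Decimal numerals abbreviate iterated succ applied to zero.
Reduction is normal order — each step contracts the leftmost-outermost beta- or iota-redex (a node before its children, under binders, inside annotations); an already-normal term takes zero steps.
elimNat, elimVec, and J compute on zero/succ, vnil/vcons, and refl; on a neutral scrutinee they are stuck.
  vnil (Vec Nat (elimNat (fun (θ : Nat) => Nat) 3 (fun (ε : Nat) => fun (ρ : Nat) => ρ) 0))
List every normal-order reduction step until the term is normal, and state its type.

normal-order reduction sequence:
  vnil (Vec Nat (elimNat (fun (θ : Nat) => Nat) 3 (fun (ε : Nat) => fun (ρ : Nat) => ρ) 0))
  ~> vnil (Vec Nat 3)
the term's type:
  Vec (Vec Nat 3) 0


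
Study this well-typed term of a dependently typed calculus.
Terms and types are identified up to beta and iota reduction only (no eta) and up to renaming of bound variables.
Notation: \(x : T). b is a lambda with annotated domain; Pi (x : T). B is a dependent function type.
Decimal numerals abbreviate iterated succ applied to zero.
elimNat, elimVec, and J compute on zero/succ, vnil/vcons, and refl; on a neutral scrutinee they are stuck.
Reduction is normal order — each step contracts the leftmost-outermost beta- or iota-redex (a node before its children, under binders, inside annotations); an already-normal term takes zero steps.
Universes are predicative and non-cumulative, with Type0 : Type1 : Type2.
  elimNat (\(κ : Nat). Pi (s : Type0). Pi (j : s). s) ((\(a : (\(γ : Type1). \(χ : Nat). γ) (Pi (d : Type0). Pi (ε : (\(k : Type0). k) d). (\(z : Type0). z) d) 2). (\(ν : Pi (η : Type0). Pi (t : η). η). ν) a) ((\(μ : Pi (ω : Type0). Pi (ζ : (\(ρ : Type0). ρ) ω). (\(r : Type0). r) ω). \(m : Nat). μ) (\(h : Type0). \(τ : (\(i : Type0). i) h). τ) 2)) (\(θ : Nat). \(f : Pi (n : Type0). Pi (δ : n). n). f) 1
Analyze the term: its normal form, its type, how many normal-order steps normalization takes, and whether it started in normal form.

reduced normal form:
  \(κ : Type0). \(s : κ). s
type:
  Pi (κ : Type0). Pi (s : κ). κ
normal-order step count: 9
already normal: no
first redex: an elimNat iota-redex


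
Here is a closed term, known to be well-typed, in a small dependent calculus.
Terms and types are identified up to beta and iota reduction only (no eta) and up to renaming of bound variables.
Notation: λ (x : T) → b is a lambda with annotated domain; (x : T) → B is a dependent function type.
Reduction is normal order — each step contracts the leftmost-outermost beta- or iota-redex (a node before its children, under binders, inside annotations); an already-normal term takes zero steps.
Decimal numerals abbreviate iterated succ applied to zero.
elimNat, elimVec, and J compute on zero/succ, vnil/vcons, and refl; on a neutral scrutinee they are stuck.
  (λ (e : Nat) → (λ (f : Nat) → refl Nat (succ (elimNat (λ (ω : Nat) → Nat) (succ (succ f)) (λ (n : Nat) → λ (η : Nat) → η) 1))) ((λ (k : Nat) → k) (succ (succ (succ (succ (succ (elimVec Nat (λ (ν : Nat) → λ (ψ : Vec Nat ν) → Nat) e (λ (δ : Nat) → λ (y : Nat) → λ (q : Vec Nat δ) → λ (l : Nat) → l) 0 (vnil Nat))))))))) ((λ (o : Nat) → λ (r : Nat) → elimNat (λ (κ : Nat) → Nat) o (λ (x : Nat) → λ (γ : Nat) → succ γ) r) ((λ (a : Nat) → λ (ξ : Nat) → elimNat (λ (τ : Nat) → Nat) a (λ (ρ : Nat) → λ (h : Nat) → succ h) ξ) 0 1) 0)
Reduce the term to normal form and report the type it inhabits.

normal form:
  refl Nat 9
the term's type:
  Eq Nat 9 9
observation: the first redex contracted is a beta-redex; the normal form is reached in 17 normal-order steps.


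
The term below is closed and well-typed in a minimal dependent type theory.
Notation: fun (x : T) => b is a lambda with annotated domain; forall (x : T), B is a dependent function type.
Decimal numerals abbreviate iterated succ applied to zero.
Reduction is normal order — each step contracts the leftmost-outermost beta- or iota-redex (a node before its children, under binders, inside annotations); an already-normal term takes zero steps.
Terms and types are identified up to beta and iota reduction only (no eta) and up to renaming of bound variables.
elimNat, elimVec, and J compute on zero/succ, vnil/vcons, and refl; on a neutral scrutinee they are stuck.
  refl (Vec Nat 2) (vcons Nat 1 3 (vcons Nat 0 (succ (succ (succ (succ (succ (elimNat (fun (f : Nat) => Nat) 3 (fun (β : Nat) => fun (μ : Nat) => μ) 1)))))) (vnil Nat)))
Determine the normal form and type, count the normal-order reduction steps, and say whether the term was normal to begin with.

reduced normal form:
  refl (Vec Nat 2) (vcons Nat 1 3 (vcons Nat 0 8 (vnil Nat)))
inferred type:
  Eq (Vec Nat 2) (vcons Nat 1 3 (vcons Nat 0 8 (vnil Nat))) (vcons Nat 1 3 (vcons Nat 0 8 (vnil Nat)))
steps to reach normal form (normal order): 4
started in normal form: no
first redex: an elimNat iota-redex


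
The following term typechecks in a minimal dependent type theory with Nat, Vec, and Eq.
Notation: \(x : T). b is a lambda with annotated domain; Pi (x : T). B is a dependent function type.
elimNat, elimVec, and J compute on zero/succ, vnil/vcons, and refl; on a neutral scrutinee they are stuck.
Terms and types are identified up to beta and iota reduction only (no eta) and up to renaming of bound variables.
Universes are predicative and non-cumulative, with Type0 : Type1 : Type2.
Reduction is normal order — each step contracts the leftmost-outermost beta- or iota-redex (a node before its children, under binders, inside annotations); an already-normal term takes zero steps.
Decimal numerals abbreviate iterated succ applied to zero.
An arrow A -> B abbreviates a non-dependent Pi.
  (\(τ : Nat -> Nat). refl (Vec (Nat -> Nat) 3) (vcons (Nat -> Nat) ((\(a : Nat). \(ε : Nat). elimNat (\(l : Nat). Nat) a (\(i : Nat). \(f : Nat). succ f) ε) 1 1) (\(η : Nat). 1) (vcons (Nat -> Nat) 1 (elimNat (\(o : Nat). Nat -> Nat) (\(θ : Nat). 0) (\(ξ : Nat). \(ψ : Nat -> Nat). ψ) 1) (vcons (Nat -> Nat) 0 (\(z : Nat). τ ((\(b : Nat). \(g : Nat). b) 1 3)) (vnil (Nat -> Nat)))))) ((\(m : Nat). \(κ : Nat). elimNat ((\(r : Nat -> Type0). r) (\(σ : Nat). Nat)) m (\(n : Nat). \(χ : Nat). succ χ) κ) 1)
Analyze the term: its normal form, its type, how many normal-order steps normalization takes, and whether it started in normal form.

reduced normal form:
  refl (Vec (Nat -> Nat) 3) (vcons (Nat -> Nat) 2 (\(τ : Nat). 1) (vcons (Nat -> Nat) 1 (\(a : Nat). 0) (vcons (Nat -> Nat) 0 (\(ε : Nat). 2) (vnil (Nat -> Nat)))))
inferred type:
  Eq (Vec (Nat -> Nat) 3) (vcons (Nat -> Nat) 2 (\(τ : Nat). 1) (vcons (Nat -> Nat) 1 (\(a : Nat). 0) (vcons (Nat -> Nat) 0 (\(ε : Nat). 2) (vnil (Nat -> Nat))))) (vcons (Nat -> Nat) 2 (\(l : Nat). 1) (vcons (Nat -> Nat) 1 (\(i : Nat). 0) (vcons (Nat -> Nat) 0 (\(f : Nat). 2) (vnil (Nat -> Nat)))))
reduction steps (normal order): 20
already normal: no
first contracted redex: a beta-redex


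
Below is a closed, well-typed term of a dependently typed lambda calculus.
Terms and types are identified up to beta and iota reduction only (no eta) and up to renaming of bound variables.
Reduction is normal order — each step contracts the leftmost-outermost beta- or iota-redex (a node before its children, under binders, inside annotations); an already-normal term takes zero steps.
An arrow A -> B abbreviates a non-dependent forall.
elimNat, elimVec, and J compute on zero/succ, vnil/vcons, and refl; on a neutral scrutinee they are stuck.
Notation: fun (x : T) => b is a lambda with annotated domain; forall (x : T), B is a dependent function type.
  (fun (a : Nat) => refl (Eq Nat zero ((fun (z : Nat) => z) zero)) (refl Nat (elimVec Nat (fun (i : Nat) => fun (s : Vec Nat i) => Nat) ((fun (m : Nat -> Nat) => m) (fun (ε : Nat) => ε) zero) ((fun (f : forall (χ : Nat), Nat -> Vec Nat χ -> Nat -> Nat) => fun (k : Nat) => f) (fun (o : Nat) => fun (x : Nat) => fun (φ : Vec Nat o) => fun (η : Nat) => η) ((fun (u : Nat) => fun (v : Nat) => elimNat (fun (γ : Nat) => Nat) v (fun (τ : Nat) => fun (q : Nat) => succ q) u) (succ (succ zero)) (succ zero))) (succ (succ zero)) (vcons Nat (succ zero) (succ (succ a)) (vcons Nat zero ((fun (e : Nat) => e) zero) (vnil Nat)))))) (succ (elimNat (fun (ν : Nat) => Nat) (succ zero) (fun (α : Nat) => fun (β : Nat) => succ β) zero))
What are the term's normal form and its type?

normal form:
  refl (Eq Nat zero zero) (refl Nat zero)
the term's type:
  Eq (Eq Nat zero zero) (refl Nat zero) (refl Nat zero)


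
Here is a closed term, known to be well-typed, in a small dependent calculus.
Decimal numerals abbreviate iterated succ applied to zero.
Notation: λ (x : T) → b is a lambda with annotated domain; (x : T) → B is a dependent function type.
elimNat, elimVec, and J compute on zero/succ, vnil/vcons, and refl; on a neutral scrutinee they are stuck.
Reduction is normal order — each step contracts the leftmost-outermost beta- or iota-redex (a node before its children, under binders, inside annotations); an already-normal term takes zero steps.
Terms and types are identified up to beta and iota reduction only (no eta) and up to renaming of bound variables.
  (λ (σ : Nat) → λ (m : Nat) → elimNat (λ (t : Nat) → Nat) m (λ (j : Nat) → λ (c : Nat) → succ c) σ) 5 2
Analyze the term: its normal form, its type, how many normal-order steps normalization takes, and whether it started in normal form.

reduced normal form:
  7
the term's type:
  Nat
normal-order step count: 18
term was already normal: no
first redex: a beta-redex


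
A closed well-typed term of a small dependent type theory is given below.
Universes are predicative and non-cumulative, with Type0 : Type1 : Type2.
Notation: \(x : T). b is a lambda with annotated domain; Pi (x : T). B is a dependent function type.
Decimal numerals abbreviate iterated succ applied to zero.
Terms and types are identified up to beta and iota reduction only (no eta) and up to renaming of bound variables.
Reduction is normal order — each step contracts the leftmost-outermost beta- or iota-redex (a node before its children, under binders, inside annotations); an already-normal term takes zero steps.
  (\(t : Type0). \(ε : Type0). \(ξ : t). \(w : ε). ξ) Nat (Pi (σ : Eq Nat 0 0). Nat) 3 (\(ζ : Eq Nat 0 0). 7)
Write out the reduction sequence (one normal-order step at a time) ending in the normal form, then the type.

normal-order reduction sequence:
  (\(t : Type0). \(ε : Type0). \(ξ : t). \(w : ε). ξ) Nat (Pi (σ : Eq Nat 0 0). Nat) 3 (\(ζ : Eq Nat 0 0). 7)
  ~> (\(t : Type0). \(ε : Nat). \(ξ : t). ε) (Pi (w : Eq Nat 0 0). Nat) 3 (\(σ : Eq Nat 0 0). 7)
  ~> (\(t : Nat). \(ε : Pi (ξ : Eq Nat 0 0). Nat). t) 3 (\(w : Eq Nat 0 0). 7)
  ~> (\(t : Pi (ε : Eq Nat 0 0). Nat). 3) (\(ξ : Eq Nat 0 0). 7)
  ~> 3
inferred type:
  Nat


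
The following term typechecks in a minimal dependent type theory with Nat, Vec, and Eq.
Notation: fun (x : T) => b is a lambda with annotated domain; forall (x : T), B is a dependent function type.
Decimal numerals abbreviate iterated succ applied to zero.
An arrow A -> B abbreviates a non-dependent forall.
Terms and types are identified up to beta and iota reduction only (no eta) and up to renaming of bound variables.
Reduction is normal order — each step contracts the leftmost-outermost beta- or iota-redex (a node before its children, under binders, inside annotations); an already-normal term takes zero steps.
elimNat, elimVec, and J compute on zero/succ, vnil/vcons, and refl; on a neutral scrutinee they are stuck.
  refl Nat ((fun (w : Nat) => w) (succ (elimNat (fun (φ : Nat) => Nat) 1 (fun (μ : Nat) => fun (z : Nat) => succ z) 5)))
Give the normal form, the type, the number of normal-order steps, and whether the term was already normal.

normal form:
  refl Nat 7
the term's type:
  Eq Nat 7 7
reduction steps (normal order): 17
already normal: no
first redex: a beta-redex


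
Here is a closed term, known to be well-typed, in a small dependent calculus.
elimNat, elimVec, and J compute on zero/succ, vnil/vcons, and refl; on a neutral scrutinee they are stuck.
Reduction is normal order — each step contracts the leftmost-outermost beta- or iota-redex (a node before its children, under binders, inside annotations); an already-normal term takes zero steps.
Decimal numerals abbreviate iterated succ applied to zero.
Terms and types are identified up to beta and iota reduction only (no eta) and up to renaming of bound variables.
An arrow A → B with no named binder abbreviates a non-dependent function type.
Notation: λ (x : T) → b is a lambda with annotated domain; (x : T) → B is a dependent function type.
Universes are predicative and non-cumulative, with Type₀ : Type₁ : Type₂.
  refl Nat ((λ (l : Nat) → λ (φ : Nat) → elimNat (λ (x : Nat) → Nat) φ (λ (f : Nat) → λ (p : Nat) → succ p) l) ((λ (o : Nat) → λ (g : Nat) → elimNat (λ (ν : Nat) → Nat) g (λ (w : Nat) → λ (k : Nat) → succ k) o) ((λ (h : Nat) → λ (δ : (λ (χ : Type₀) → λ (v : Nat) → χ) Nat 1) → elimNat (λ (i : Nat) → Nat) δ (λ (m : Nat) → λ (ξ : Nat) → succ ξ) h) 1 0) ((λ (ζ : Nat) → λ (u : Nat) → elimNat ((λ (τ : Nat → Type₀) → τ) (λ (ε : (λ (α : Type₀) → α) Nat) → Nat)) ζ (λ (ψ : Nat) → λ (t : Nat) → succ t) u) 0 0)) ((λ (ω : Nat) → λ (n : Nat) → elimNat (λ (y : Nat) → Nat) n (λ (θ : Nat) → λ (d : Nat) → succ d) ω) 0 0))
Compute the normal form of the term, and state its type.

reduced normal form:
  refl Nat 1
type:
  Eq Nat 1 1


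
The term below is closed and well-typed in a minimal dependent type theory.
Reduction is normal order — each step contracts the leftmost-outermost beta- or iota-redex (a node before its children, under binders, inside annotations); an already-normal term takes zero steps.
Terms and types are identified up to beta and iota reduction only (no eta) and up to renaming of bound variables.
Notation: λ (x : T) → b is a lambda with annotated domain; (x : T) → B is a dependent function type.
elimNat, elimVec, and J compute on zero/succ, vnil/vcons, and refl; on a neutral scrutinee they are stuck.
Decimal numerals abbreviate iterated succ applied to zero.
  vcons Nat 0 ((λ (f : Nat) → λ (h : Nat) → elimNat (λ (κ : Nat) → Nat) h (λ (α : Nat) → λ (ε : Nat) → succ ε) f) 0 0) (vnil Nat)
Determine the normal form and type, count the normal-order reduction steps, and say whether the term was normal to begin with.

normal form:
  vcons Nat 0 0 (vnil Nat)
type:
  Vec Nat 1
reduction steps (normal order): 3
already normal: no
first contracted redex: a beta-redex


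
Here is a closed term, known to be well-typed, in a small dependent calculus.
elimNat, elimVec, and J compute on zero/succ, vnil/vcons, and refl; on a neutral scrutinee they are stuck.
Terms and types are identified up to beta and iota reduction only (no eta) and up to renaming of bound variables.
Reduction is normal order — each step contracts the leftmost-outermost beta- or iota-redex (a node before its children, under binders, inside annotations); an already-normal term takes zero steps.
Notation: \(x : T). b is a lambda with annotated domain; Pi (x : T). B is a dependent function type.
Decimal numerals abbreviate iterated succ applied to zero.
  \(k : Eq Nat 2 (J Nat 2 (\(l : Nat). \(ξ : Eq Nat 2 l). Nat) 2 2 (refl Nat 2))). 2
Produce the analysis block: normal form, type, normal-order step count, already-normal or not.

reduced normal form:
  \(k : Eq Nat 2 2). 2
type:
  Pi (k : Eq Nat 2 2). Nat
normal-order step count: 1
already normal: no
first contracted redex: a J iota-redex


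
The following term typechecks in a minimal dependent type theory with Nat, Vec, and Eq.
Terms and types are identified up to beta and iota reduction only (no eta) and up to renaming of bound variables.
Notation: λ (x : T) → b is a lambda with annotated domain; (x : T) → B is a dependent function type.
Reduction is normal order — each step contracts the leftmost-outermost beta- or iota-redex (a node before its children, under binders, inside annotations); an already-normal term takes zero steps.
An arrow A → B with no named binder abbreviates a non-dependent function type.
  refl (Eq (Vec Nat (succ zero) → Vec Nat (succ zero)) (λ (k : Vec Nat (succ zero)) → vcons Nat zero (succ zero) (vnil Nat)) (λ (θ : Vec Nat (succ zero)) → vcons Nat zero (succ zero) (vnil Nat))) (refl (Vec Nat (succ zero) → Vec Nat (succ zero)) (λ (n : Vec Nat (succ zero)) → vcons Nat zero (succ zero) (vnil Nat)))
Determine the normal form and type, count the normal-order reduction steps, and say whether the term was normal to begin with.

normal form:
  refl (Eq (Vec Nat (succ zero) → Vec Nat (succ zero)) (λ (k : Vec Nat (succ zero)) → vcons Nat zero (succ zero) (vnil Nat)) (λ (θ : Vec Nat (succ zero)) → vcons Nat zero (succ zero) (vnil Nat))) (refl (Vec Nat (succ zero) → Vec Nat (succ zero)) (λ (n : Vec Nat (succ zero)) → vcons Nat zero (succ zero) (vnil Nat)))
the term's type:
  Eq (Eq (Vec Nat (succ zero) → Vec Nat (succ zero)) (λ (k : Vec Nat (succ zero)) → vcons Nat zero (succ zero) (vnil Nat)) (λ (θ : Vec Nat (succ zero)) → vcons Nat zero (succ zero) (vnil Nat))) (refl (Vec Nat (succ zero) → Vec Nat (succ zero)) (λ (n : Vec Nat (succ zero)) → vcons Nat zero (succ zero) (vnil Nat))) (refl (Vec Nat (succ zero) → Vec Nat (succ zero)) (λ (m : Vec Nat (succ zero)) → vcons Nat zero (succ zero) (vnil Nat)))
reduction steps (normal order): 0
already normal: yes


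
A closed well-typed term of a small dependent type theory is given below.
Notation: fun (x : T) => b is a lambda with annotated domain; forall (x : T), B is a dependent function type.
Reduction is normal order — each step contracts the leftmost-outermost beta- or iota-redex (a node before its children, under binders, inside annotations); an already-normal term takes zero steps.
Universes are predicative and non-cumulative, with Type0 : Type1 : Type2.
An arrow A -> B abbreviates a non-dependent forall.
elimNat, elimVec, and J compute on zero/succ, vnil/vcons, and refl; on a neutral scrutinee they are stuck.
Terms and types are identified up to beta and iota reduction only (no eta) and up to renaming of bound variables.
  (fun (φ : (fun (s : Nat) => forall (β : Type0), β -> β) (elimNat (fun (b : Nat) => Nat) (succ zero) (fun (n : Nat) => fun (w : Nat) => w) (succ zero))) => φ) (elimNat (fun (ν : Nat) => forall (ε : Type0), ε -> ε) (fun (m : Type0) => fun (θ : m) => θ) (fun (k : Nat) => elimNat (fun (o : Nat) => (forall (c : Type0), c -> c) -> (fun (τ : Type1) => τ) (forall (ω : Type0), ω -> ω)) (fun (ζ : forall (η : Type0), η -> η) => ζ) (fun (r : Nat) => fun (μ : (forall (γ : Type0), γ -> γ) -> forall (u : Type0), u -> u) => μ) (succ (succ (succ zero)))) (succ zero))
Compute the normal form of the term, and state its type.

reduced normal form:
  fun (φ : Type0) => fun (s : φ) => s
type:
  forall (φ : Type0), φ -> φ


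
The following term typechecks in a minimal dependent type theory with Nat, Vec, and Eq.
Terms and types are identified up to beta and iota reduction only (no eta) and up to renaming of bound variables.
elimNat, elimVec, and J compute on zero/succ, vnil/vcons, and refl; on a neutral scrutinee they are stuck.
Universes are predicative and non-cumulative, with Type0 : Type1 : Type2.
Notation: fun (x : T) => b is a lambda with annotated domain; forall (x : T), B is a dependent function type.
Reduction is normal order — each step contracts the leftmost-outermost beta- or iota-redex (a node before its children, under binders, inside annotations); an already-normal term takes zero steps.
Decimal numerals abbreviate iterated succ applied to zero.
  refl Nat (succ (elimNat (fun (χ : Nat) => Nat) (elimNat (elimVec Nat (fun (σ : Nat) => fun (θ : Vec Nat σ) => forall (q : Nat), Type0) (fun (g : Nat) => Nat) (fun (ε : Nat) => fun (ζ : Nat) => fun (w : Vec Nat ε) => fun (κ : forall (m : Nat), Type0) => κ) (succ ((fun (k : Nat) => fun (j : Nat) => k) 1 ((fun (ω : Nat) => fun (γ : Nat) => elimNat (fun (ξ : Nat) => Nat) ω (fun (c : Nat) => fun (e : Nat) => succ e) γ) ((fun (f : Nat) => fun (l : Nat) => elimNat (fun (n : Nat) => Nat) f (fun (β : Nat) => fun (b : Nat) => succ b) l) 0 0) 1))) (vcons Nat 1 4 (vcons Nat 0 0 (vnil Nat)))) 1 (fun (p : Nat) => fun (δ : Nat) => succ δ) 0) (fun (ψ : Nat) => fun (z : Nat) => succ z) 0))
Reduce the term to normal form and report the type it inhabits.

reduced normal form:
  refl Nat 2
type:
  Eq Nat 2 2
observation: 2 normal-order steps separate the term from its normal form.


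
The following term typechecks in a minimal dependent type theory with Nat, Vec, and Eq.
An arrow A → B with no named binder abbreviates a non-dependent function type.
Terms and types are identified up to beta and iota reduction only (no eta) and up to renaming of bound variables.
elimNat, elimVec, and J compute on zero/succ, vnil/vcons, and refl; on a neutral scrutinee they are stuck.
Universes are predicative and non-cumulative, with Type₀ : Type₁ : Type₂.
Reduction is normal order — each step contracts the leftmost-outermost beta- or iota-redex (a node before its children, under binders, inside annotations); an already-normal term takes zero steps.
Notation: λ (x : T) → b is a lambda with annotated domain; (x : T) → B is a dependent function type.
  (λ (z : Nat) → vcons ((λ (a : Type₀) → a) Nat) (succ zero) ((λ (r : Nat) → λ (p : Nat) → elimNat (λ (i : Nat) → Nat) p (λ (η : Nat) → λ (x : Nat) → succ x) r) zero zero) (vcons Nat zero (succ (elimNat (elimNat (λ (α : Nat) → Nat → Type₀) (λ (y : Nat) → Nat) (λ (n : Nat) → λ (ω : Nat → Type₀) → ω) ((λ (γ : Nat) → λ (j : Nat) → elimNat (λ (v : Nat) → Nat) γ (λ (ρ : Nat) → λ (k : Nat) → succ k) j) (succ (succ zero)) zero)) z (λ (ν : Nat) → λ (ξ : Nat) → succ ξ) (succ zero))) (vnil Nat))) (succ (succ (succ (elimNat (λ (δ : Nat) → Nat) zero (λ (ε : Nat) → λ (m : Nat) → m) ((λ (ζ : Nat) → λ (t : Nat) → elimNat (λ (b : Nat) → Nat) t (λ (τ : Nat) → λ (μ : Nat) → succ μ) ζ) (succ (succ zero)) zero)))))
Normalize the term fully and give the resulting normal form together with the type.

resulting normal form:
  vcons Nat (succ zero) zero (vcons Nat zero (succ (succ (succ (succ (succ zero))))) (vnil Nat))
the term's type:
  Vec Nat (succ (succ zero))


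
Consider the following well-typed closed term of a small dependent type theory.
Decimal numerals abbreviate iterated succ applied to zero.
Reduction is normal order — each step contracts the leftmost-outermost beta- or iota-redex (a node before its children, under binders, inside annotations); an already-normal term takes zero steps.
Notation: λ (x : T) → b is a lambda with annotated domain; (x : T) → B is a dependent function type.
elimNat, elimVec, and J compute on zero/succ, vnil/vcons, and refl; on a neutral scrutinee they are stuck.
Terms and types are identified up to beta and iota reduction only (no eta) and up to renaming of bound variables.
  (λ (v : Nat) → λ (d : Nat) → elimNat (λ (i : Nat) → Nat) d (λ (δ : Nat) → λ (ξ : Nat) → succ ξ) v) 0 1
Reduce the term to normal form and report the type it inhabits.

resulting normal form:
  1
the term's type:
  Nat


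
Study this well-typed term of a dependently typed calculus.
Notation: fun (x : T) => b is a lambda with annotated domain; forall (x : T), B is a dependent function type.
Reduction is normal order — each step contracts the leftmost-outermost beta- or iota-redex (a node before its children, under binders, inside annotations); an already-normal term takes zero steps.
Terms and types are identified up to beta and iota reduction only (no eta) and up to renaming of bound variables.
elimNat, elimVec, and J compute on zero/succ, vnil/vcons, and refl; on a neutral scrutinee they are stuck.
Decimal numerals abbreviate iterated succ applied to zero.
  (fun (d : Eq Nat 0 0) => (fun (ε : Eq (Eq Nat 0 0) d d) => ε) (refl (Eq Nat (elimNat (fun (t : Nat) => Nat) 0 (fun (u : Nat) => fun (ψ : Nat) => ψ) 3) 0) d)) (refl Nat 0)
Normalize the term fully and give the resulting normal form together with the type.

resulting normal form:
  refl (Eq Nat 0 0) (refl Nat 0)
the term's type:
  Eq (Eq Nat 0 0) (refl Nat 0) (refl Nat 0)


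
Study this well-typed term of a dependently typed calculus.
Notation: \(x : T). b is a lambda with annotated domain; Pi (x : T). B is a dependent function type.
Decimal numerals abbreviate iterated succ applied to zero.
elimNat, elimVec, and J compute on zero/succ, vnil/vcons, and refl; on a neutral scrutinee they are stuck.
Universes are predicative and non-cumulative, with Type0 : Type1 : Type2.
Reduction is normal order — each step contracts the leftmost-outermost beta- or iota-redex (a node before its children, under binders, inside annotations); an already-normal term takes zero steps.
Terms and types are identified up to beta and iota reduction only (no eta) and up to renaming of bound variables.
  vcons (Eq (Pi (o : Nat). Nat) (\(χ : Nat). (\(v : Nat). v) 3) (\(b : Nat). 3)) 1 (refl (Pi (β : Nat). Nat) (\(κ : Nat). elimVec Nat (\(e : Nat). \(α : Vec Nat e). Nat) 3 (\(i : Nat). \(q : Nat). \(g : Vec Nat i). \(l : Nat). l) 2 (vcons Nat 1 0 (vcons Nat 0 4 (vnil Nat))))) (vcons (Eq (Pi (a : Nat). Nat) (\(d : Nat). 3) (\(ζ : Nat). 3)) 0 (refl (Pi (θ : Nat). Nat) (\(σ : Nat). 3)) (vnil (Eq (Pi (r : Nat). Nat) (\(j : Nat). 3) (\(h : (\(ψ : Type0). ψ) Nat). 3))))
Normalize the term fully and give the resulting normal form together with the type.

reduced normal form:
  vcons (Eq (Pi (o : Nat). Nat) (\(χ : Nat). 3) (\(v : Nat). 3)) 1 (refl (Pi (b : Nat). Nat) (\(β : Nat). 3)) (vcons (Eq (Pi (κ : Nat). Nat) (\(e : Nat). 3) (\(α : Nat). 3)) 0 (refl (Pi (i : Nat). Nat) (\(q : Nat). 3)) (vnil (Eq (Pi (g : Nat). Nat) (\(l : Nat). 3) (\(a : Nat). 3))))
type:
  Vec (Eq (Pi (o : Nat). Nat) (\(χ : Nat). 3) (\(v : Nat). 3)) 2


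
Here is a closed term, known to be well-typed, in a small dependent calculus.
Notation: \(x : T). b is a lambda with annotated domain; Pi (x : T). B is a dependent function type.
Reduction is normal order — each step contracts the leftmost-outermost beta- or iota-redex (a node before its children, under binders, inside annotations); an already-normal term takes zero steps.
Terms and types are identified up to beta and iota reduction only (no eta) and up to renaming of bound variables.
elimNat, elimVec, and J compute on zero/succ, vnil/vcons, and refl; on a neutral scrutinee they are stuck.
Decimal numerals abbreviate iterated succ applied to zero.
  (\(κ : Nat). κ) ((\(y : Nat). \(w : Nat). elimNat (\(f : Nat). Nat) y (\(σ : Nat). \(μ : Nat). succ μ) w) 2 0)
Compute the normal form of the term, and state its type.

reduced normal form:
  2
inferred type:
  Nat
observation: contracting a beta-redex first, the term normalizes in 4 steps.


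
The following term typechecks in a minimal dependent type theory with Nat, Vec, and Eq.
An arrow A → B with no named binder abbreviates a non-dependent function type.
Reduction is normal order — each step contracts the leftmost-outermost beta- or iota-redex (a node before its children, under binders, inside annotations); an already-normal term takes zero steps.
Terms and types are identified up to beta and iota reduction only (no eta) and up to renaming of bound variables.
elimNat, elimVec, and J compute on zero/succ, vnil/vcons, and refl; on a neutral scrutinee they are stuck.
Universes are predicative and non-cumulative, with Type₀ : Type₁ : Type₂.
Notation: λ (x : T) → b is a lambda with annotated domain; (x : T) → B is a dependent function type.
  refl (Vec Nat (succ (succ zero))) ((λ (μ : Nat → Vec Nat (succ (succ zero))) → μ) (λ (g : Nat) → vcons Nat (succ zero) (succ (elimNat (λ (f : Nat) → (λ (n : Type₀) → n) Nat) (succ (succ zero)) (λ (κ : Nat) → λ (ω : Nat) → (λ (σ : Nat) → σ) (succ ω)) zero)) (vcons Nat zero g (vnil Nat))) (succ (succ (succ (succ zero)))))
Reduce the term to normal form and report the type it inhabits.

resulting normal form:
  refl (Vec Nat (succ (succ zero))) (vcons Nat (succ zero) (succ (succ (succ zero))) (vcons Nat zero (succ (succ (succ (succ zero)))) (vnil Nat)))
inferred type:
  Eq (Vec Nat (succ (succ zero))) (vcons Nat (succ zero) (succ (succ (succ zero))) (vcons Nat zero (succ (succ (succ (succ zero)))) (vnil Nat))) (vcons Nat (succ zero) (succ (succ (succ zero))) (vcons Nat zero (succ (succ (succ (succ zero)))) (vnil Nat)))
observation: normalization takes exactly 3 steps under the normal-order strategy.
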